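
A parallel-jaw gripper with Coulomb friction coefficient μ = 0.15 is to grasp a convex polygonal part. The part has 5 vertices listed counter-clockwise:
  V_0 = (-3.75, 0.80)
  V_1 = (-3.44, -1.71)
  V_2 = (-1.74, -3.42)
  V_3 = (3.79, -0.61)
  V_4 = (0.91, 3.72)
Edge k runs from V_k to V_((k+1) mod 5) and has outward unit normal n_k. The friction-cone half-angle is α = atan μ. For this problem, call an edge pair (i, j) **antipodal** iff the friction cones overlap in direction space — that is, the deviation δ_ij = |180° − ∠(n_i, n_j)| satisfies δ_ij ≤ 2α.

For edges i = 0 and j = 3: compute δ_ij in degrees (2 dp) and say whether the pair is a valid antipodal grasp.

δ = 26.59°, invalid

α = atan 0.15 = 8.53°;  2α = 17.06°
edge 0: e_0 = (+0.31, -2.51);  n_0 = (-0.9925, -0.1226)
edge 3: e_3 = (-2.88, +4.33);  n_3 = (+0.8326, +0.5538)
∠(n_0, n_3) = 153.41°
δ = |180° − 153.41°| = 26.59°
26.59° > 2α = 17.06°  →  invalid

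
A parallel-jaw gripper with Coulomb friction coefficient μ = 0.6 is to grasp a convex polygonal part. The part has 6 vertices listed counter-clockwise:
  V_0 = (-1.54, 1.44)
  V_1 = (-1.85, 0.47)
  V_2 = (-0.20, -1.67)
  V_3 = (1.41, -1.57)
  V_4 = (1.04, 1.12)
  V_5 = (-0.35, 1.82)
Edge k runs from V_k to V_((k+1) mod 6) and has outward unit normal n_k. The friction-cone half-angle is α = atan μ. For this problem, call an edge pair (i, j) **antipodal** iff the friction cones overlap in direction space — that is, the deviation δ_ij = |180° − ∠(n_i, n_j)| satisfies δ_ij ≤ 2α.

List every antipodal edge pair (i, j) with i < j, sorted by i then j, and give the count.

α = atan 0.6 = 30.96°;  2α = 61.93°
n_0 = (-0.9525, +0.3044)
n_1 = (-0.7919, -0.6106)
n_2 = (+0.0620, -0.9981)
n_3 = (+0.9907, +0.1363)
n_4 = (+0.4498, +0.8931)
n_5 = (-0.3042, +0.9526)
  (0,1): δ = 124.64°  ·
  (0,2): δ = 68.72°  ·
  (0,3): δ = 25.55°  ✓
  (0,4): δ = 80.99°  ·
  (0,5): δ = 125.43°  ·
  (1,2): δ = 124.08°  ·
  (1,3): δ = 29.80°  ✓
  (1,4): δ = 25.64°  ✓
  (1,5): δ = 70.08°  ·
  (2,3): δ = 85.72°  ·
  (2,4): δ = 30.28°  ✓
  (2,5): δ = 14.16°  ✓
  (3,4): δ = 124.56°  ·
  (3,5): δ = 80.12°  ·
  (4,5): δ = 135.56°  ·
antipodal pairs: 5

count = 5; pairs: (0,3), (1,3), (1,4), (2,4), (2,5)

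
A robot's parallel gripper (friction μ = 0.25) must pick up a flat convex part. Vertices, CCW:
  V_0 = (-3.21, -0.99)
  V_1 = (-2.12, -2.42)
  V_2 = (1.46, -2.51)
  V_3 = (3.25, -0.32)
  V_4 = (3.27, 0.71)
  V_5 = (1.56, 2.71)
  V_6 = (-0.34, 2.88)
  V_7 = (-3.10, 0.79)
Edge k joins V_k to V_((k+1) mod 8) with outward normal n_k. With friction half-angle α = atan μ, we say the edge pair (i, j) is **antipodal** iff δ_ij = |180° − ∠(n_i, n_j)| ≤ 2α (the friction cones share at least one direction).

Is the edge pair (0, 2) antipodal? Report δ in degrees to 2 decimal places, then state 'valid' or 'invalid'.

δ = 76.58°, invalid

α = atan 0.25 = 14.04°;  2α = 28.07°
edge 0: e_0 = (+1.09, -1.43);  n_0 = (-0.7953, -0.6062)
edge 2: e_2 = (+1.79, +2.19);  n_2 = (+0.7743, -0.6329)
∠(n_0, n_2) = 103.42°
δ = |180° − 103.42°| = 76.58°
76.58° > 2α = 28.07°  →  invalid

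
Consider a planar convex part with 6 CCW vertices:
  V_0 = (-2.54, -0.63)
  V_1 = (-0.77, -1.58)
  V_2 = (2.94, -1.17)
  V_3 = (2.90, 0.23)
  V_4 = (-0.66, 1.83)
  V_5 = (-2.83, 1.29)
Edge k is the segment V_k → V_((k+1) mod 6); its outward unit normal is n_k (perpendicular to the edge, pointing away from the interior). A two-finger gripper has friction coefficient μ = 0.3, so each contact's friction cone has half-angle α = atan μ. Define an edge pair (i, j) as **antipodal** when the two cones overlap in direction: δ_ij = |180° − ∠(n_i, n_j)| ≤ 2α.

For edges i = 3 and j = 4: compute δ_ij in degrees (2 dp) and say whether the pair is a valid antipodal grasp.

α = atan 0.3 = 16.70°;  2α = 33.40°
edge 3: e_3 = (-3.56, +1.60);  n_3 = (+0.4099, +0.9121)
edge 4: e_4 = (-2.17, -0.54);  n_4 = (-0.2415, +0.9704)
∠(n_3, n_4) = 38.18°
δ = |180° − 38.18°| = 141.82°
141.82° > 2α = 33.40°  →  invalid

δ = 141.82°, invalid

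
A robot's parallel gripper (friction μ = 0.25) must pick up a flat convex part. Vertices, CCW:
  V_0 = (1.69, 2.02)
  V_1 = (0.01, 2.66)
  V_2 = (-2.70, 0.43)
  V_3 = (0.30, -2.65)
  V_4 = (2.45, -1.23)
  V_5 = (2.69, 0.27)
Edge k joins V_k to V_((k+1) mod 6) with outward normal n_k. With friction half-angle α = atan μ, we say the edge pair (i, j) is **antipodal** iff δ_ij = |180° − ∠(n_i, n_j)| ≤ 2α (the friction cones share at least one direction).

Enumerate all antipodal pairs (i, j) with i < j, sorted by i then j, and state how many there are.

α = atan 0.25 = 14.04°;  2α = 28.07°
n_0 = (+0.3560, +0.9345)
n_1 = (-0.6354, +0.7722)
n_2 = (-0.7163, -0.6977)
n_3 = (+0.5511, -0.8344)
n_4 = (+0.9874, -0.1580)
n_5 = (+0.8682, +0.4961)
  (0,1): δ = 119.70°  ·
  (0,2): δ = 24.90°  ✓
  (0,3): δ = 54.30°  ·
  (0,4): δ = 101.76°  ·
  (0,5): δ = 140.60°  ·
  (1,2): δ = 85.20°  ·
  (1,3): δ = 6.01°  ✓
  (1,4): δ = 41.46°  ·
  (1,5): δ = 80.29°  ·
  (2,3): δ = 100.80°  ·
  (2,4): δ = 53.34°  ·
  (2,5): δ = 14.50°  ✓
  (3,4): δ = 132.53°  ·
  (3,5): δ = 93.70°  ·
  (4,5): δ = 141.16°  ·
antipodal pairs: 3

count = 3; pairs: (0,2), (1,3), (2,5)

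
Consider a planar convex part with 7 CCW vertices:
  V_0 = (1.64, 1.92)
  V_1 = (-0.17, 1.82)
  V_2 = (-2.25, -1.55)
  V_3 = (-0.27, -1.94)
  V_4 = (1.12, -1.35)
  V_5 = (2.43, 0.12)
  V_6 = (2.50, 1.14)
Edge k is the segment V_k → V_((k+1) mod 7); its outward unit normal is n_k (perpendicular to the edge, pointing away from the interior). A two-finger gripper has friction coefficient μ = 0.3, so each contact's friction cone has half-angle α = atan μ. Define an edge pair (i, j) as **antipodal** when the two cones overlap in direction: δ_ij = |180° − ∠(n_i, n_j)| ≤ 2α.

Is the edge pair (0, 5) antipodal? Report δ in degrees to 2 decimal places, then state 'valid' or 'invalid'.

α = atan 0.3 = 16.70°;  2α = 33.40°
edge 0: e_0 = (-1.81, -0.10);  n_0 = (-0.0552, +0.9985)
edge 5: e_5 = (+0.07, +1.02);  n_5 = (+0.9977, -0.0685)
∠(n_0, n_5) = 97.09°
δ = |180° − 97.09°| = 82.91°
82.91° > 2α = 33.40°  →  invalid

δ = 82.91°, invalid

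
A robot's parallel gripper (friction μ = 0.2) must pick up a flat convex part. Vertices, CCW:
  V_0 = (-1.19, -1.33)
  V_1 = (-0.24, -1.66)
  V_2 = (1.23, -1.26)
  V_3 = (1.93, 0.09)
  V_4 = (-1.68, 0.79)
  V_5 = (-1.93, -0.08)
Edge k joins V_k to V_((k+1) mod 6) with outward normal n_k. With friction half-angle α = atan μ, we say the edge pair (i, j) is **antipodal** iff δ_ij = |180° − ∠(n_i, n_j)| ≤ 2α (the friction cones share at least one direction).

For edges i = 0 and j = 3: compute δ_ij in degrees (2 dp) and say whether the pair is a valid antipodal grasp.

δ = 8.18°, valid

α = atan 0.2 = 11.31°;  2α = 22.62°
edge 0: e_0 = (+0.95, -0.33);  n_0 = (-0.3281, -0.9446)
edge 3: e_3 = (-3.61, +0.70);  n_3 = (+0.1904, +0.9817)
∠(n_0, n_3) = 171.82°
δ = |180° − 171.82°| = 8.18°
8.18° ≤ 2α = 22.62°  →  valid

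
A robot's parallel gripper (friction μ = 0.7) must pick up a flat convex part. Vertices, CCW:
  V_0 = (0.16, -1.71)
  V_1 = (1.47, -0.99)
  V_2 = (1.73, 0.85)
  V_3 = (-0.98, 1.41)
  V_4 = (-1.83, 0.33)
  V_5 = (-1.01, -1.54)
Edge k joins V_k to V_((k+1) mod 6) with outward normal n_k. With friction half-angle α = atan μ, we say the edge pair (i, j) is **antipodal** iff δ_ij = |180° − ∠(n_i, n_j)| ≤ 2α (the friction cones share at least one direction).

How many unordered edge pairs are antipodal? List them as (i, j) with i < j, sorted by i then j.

α = atan 0.7 = 34.99°;  2α = 69.98°
n_0 = (+0.4817, -0.8764)
n_1 = (+0.9902, -0.1399)
n_2 = (+0.2024, +0.9793)
n_3 = (-0.7858, +0.6185)
n_4 = (-0.9158, -0.4016)
n_5 = (-0.1438, -0.9896)
  (0,1): δ = 126.84°  ·
  (0,2): δ = 40.47°  ✓
  (0,3): δ = 23.00°  ✓
  (0,4): δ = 84.88°  ·
  (0,5): δ = 142.94°  ·
  (1,2): δ = 93.63°  ·
  (1,3): δ = 30.16°  ✓
  (1,4): δ = 31.72°  ✓
  (1,5): δ = 89.78°  ·
  (2,3): δ = 116.53°  ·
  (2,4): δ = 54.65°  ✓
  (2,5): δ = 3.41°  ✓
  (3,4): δ = 118.12°  ·
  (3,5): δ = 60.06°  ✓
  (4,5): δ = 121.94°  ·
antipodal pairs: 7

count = 7; pairs: (0,2), (0,3), (1,3), (1,4), (2,4), (2,5), (3,5)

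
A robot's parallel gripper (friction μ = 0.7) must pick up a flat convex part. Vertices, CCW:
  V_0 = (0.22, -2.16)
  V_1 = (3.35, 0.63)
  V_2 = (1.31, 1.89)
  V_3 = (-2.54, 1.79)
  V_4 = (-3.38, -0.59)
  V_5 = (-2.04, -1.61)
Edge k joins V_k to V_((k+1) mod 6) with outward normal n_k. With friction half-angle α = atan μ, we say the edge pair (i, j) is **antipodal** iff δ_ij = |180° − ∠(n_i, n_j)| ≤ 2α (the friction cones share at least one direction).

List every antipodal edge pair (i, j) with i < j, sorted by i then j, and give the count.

count = 6; pairs: (0,2), (0,3), (1,4), (1,5), (2,4), (2,5)

α = atan 0.7 = 34.99°;  2α = 69.98°
n_0 = (+0.6654, -0.7465)
n_1 = (+0.5255, +0.8508)
n_2 = (-0.0260, +0.9997)
n_3 = (-0.9430, +0.3328)
n_4 = (-0.6057, -0.7957)
n_5 = (-0.2365, -0.9716)
  (0,1): δ = 73.41°  ·
  (0,2): δ = 40.23°  ✓
  (0,3): δ = 28.85°  ✓
  (0,4): δ = 101.01°  ·
  (0,5): δ = 124.61°  ·
  (1,2): δ = 146.81°  ·
  (1,3): δ = 77.74°  ·
  (1,4): δ = 5.58°  ✓
  (1,5): δ = 18.02°  ✓
  (2,3): δ = 110.93°  ·
  (2,4): δ = 38.77°  ✓
  (2,5): δ = 15.17°  ✓
  (3,4): δ = 107.84°  ·
  (3,5): δ = 84.24°  ·
  (4,5): δ = 156.40°  ·
antipodal pairs: 6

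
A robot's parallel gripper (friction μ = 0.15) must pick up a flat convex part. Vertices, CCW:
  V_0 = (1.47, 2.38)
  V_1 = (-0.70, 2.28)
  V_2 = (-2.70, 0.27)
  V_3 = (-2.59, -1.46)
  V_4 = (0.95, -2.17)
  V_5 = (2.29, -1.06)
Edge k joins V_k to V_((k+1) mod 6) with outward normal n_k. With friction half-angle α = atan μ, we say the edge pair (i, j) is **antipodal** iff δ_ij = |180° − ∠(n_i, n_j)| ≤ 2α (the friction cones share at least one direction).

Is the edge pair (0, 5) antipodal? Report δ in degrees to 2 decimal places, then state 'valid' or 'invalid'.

α = atan 0.15 = 8.53°;  2α = 17.06°
edge 0: e_0 = (-2.17, -0.10);  n_0 = (-0.0460, +0.9989)
edge 5: e_5 = (-0.82, +3.44);  n_5 = (+0.9727, +0.2319)
∠(n_0, n_5) = 79.23°
δ = |180° − 79.23°| = 100.77°
100.77° > 2α = 17.06°  →  invalid

δ = 100.77°, invalid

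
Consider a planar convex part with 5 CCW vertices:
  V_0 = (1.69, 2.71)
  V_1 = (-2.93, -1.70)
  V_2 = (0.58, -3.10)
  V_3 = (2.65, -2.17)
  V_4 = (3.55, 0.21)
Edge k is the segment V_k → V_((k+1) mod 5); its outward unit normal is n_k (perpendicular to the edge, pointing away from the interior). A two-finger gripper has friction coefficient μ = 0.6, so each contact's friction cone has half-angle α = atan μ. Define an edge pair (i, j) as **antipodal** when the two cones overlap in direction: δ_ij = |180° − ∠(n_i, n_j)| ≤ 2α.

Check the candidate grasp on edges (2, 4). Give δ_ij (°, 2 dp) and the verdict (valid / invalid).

δ = 77.54°, invalid

α = atan 0.6 = 30.96°;  2α = 61.93°
edge 2: e_2 = (+2.07, +0.93);  n_2 = (+0.4098, -0.9122)
edge 4: e_4 = (-1.86, +2.50);  n_4 = (+0.8023, +0.5969)
∠(n_2, n_4) = 102.46°
δ = |180° − 102.46°| = 77.54°
77.54° > 2α = 61.93°  →  invalid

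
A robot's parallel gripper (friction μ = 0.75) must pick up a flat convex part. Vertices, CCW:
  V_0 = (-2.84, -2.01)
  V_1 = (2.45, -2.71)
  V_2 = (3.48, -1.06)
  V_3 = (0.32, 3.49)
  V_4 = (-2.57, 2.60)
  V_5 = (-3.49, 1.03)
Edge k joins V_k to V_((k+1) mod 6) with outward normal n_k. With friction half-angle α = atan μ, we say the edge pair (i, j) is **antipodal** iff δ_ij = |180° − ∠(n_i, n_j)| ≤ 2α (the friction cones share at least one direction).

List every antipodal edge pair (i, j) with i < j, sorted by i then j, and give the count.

α = atan 0.75 = 36.87°;  2α = 73.74°
n_0 = (-0.1312, -0.9914)
n_1 = (+0.8483, -0.5295)
n_2 = (+0.8213, +0.5704)
n_3 = (-0.2943, +0.9557)
n_4 = (-0.8628, +0.5056)
n_5 = (-0.9779, -0.2091)
  (0,1): δ = 114.44°  ·
  (0,2): δ = 47.68°  ✓
  (0,3): δ = 24.65°  ✓
  (0,4): δ = 67.17°  ✓
  (0,5): δ = 109.61°  ·
  (1,2): δ = 113.25°  ·
  (1,3): δ = 40.91°  ✓
  (1,4): δ = 1.60°  ✓
  (1,5): δ = 44.04°  ✓
  (2,3): δ = 107.66°  ·
  (2,4): δ = 65.15°  ✓
  (2,5): δ = 22.71°  ✓
  (3,4): δ = 137.49°  ·
  (3,5): δ = 95.05°  ·
  (4,5): δ = 137.56°  ·
antipodal pairs: 8

count = 8; pairs: (0,2), (0,3), (0,4), (1,3), (1,4), (1,5), (2,4), (2,5)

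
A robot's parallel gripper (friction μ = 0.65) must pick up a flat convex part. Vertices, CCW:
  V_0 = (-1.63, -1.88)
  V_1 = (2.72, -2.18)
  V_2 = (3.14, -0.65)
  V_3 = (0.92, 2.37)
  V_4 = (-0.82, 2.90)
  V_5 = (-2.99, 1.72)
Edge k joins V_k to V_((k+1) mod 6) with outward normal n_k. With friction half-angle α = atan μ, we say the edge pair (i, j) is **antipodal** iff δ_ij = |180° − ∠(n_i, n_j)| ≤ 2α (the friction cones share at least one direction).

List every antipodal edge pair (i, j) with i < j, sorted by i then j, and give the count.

count = 7; pairs: (0,2), (0,3), (0,4), (1,4), (1,5), (2,5), (3,5)

α = atan 0.65 = 33.02°;  2α = 66.05°
n_0 = (-0.0688, -0.9976)
n_1 = (+0.9643, -0.2647)
n_2 = (+0.8057, +0.5923)
n_3 = (+0.2914, +0.9566)
n_4 = (-0.4777, +0.8785)
n_5 = (-0.9355, -0.3534)
  (0,1): δ = 101.40°  ·
  (0,2): δ = 49.74°  ✓
  (0,3): δ = 13.00°  ✓
  (0,4): δ = 32.48°  ✓
  (0,5): δ = 114.64°  ·
  (1,2): δ = 128.33°  ·
  (1,3): δ = 91.59°  ·
  (1,4): δ = 46.11°  ✓
  (1,5): δ = 36.05°  ✓
  (2,3): δ = 143.26°  ·
  (2,4): δ = 97.78°  ·
  (2,5): δ = 15.62°  ✓
  (3,4): δ = 134.52°  ·
  (3,5): δ = 52.36°  ✓
  (4,5): δ = 97.84°  ·
antipodal pairs: 7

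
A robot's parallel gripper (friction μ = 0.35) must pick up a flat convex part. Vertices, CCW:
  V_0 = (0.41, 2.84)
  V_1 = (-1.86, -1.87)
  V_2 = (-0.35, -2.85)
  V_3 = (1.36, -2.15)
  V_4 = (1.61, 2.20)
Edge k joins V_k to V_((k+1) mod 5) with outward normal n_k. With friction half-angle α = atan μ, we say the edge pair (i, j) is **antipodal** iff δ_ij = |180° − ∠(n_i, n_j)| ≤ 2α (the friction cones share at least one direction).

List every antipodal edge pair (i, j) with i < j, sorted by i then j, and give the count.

count = 2; pairs: (0,3), (1,4)

α = atan 0.35 = 19.29°;  2α = 38.58°
n_0 = (-0.9008, +0.4342)
n_1 = (-0.5444, -0.8388)
n_2 = (+0.3788, -0.9255)
n_3 = (+0.9984, -0.0574)
n_4 = (+0.4706, +0.8824)
  (0,1): δ = 97.25°  ·
  (0,2): δ = 42.01°  ·
  (0,3): δ = 22.44°  ✓
  (0,4): δ = 87.66°  ·
  (1,2): δ = 124.75°  ·
  (1,3): δ = 60.31°  ·
  (1,4): δ = 4.91°  ✓
  (2,3): δ = 115.55°  ·
  (2,4): δ = 50.33°  ·
  (3,4): δ = 114.78°  ·
antipodal pairs: 2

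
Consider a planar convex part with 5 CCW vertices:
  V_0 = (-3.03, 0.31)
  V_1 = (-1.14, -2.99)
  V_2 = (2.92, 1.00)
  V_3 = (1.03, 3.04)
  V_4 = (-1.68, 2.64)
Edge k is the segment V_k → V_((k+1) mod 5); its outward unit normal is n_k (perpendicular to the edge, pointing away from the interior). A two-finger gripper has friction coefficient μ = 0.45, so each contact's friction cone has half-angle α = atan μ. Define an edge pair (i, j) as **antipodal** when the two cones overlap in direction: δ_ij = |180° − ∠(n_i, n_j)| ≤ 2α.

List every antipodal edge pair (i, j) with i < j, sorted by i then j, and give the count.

α = atan 0.45 = 24.23°;  2α = 48.46°
n_0 = (-0.8678, -0.4970)
n_1 = (+0.7009, -0.7132)
n_2 = (+0.7336, +0.6796)
n_3 = (-0.1460, +0.9893)
n_4 = (-0.8653, +0.5013)
  (0,1): δ = 75.30°  ·
  (0,2): δ = 13.01°  ✓
  (0,3): δ = 68.60°  ·
  (0,4): δ = 120.11°  ·
  (1,2): δ = 91.69°  ·
  (1,3): δ = 36.11°  ✓
  (1,4): δ = 15.41°  ✓
  (2,3): δ = 124.42°  ·
  (2,4): δ = 72.90°  ·
  (3,4): δ = 128.48°  ·
antipodal pairs: 3

count = 3; pairs: (0,2), (1,3), (1,4)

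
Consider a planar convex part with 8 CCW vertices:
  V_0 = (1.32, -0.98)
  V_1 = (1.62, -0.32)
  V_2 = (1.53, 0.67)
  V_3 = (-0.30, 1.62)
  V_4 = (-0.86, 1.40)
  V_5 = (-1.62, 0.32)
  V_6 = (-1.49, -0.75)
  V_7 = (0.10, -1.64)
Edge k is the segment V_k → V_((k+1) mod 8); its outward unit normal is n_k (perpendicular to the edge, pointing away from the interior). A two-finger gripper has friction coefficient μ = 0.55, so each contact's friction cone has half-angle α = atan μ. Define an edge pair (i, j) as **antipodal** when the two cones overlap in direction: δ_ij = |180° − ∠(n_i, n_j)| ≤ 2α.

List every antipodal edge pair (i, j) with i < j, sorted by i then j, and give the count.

count = 12; pairs: (0,3), (0,4), (0,5), (1,4), (1,5), (1,6), (2,5), (2,6), (2,7), (3,6), (3,7), (4,7)

α = atan 0.55 = 28.81°;  2α = 57.62°
n_0 = (+0.9104, -0.4138)
n_1 = (+0.9959, +0.0905)
n_2 = (+0.4607, +0.8875)
n_3 = (-0.3657, +0.9308)
n_4 = (-0.8178, +0.5755)
n_5 = (-0.9927, -0.1206)
n_6 = (-0.4884, -0.8726)
n_7 = (+0.4758, -0.8795)
  (0,1): δ = 150.36°  ·
  (0,2): δ = 92.99°  ·
  (0,3): δ = 44.11°  ✓
  (0,4): δ = 10.69°  ✓
  (0,5): δ = 31.37°  ✓
  (0,6): δ = 85.21°  ·
  (0,7): δ = 142.86°  ·
  (1,2): δ = 122.63°  ·
  (1,3): δ = 73.75°  ·
  (1,4): δ = 40.33°  ✓
  (1,5): δ = 1.73°  ✓
  (1,6): δ = 55.57°  ✓
  (1,7): δ = 113.22°  ·
  (2,3): δ = 131.12°  ·
  (2,4): δ = 97.70°  ·
  (2,5): δ = 55.64°  ✓
  (2,6): δ = 1.80°  ✓
  (2,7): δ = 55.85°  ✓
  (3,4): δ = 146.58°  ·
  (3,5): δ = 104.52°  ·
  (3,6): δ = 50.69°  ✓
  (3,7): δ = 6.96°  ✓
  (4,5): δ = 137.94°  ·
  (4,6): δ = 84.10°  ·
  (4,7): δ = 26.45°  ✓
  (5,6): δ = 126.17°  ·
  (5,7): δ = 68.51°  ·
  (6,7): δ = 122.35°  ·
antipodal pairs: 12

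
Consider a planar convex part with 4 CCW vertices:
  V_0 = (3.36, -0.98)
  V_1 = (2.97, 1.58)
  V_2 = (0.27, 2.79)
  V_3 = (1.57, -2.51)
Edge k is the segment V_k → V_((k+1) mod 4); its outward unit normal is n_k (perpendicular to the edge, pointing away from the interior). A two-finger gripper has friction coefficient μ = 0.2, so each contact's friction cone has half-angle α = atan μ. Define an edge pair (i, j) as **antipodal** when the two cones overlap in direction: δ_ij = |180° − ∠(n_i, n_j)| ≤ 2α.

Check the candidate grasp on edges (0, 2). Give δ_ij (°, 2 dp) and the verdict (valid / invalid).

α = atan 0.2 = 11.31°;  2α = 22.62°
edge 0: e_0 = (-0.39, +2.56);  n_0 = (+0.9886, +0.1506)
edge 2: e_2 = (+1.30, -5.30);  n_2 = (-0.9712, -0.2382)
∠(n_0, n_2) = 174.88°
δ = |180° − 174.88°| = 5.12°
5.12° ≤ 2α = 22.62°  →  valid

δ = 5.12°, valid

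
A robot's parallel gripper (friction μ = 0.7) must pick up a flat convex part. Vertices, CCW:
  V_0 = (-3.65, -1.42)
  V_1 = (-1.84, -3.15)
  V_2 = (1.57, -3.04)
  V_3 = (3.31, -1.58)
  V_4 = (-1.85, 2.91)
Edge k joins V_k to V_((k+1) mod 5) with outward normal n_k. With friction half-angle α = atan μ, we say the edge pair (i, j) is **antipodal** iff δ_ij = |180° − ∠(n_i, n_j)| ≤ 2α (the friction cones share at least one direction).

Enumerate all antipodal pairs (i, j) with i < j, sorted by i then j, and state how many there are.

α = atan 0.7 = 34.99°;  2α = 69.98°
n_0 = (-0.6910, -0.7229)
n_1 = (+0.0322, -0.9995)
n_2 = (+0.6428, -0.7661)
n_3 = (+0.6564, +0.7544)
n_4 = (-0.9234, +0.3839)
  (0,1): δ = 134.45°  ·
  (0,2): δ = 96.30°  ·
  (0,3): δ = 2.68°  ✓
  (0,4): δ = 111.13°  ·
  (1,2): δ = 141.85°  ·
  (1,3): δ = 42.88°  ✓
  (1,4): δ = 65.58°  ✓
  (2,3): δ = 81.03°  ·
  (2,4): δ = 27.43°  ✓
  (3,4): δ = 71.54°  ·
antipodal pairs: 4

count = 4; pairs: (0,3), (1,3), (1,4), (2,4)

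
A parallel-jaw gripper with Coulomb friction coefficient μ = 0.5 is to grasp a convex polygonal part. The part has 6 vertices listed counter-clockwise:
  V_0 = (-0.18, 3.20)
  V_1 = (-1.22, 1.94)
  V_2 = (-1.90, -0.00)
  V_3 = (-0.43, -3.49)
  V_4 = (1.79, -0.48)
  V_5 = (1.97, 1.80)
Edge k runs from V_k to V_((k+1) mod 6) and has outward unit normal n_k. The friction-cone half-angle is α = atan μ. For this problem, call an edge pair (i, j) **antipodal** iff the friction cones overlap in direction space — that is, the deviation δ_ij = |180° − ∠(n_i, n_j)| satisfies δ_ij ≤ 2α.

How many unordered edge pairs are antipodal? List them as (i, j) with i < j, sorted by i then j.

count = 6; pairs: (0,3), (0,4), (1,3), (1,4), (2,4), (2,5)

α = atan 0.5 = 26.57°;  2α = 53.13°
n_0 = (-0.7712, +0.6366)
n_1 = (-0.9437, +0.3308)
n_2 = (-0.9216, -0.3882)
n_3 = (+0.8048, -0.5936)
n_4 = (+0.9969, -0.0787)
n_5 = (+0.5457, +0.8380)
  (0,1): δ = 159.78°  ·
  (0,2): δ = 117.62°  ·
  (0,3): δ = 3.13°  ✓
  (0,4): δ = 35.02°  ✓
  (0,5): δ = 96.47°  ·
  (1,2): δ = 137.84°  ·
  (1,3): δ = 17.09°  ✓
  (1,4): δ = 14.80°  ✓
  (1,5): δ = 76.25°  ·
  (2,3): δ = 59.25°  ·
  (2,4): δ = 27.35°  ✓
  (2,5): δ = 34.09°  ✓
  (3,4): δ = 148.10°  ·
  (3,5): δ = 86.66°  ·
  (4,5): δ = 118.56°  ·
antipodal pairs: 6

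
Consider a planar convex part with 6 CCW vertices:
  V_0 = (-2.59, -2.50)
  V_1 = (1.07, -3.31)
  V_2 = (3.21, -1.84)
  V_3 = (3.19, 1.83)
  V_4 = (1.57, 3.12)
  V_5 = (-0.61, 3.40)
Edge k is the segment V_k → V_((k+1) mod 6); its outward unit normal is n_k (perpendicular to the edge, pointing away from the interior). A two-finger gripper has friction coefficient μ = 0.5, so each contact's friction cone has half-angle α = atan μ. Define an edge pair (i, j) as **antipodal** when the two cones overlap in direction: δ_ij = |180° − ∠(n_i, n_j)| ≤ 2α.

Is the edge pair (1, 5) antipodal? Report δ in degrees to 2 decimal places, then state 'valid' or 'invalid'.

α = atan 0.5 = 26.57°;  2α = 53.13°
edge 1: e_1 = (+2.14, +1.47);  n_1 = (+0.5662, -0.8243)
edge 5: e_5 = (-1.98, -5.90);  n_5 = (-0.9480, +0.3182)
∠(n_1, n_5) = 143.04°
δ = |180° − 143.04°| = 36.96°
36.96° ≤ 2α = 53.13°  →  valid

δ = 36.96°, valid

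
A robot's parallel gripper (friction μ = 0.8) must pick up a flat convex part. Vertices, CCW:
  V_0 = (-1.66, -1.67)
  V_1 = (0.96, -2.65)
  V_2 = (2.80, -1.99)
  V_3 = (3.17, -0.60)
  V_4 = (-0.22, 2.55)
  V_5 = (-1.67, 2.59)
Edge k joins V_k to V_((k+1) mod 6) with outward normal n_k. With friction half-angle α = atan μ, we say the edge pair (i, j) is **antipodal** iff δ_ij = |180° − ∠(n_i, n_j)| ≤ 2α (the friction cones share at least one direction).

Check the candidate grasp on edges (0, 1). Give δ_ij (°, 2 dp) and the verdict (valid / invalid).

α = atan 0.8 = 38.66°;  2α = 77.32°
edge 0: e_0 = (+2.62, -0.98);  n_0 = (-0.3503, -0.9366)
edge 1: e_1 = (+1.84, +0.66);  n_1 = (+0.3376, -0.9413)
∠(n_0, n_1) = 40.24°
δ = |180° − 40.24°| = 139.76°
139.76° > 2α = 77.32°  →  invalid

δ = 139.76°, invalid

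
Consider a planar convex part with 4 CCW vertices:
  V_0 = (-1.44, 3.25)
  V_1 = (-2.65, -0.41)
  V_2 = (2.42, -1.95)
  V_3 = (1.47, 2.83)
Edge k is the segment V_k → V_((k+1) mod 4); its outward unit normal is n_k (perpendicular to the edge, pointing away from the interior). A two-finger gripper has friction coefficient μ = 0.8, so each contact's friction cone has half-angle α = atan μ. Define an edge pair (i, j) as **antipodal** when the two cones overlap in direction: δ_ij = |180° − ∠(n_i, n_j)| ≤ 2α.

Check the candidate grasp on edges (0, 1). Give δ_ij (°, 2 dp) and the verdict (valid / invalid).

δ = 88.60°, invalid

α = atan 0.8 = 38.66°;  2α = 77.32°
edge 0: e_0 = (-1.21, -3.66);  n_0 = (-0.9495, +0.3139)
edge 1: e_1 = (+5.07, -1.54);  n_1 = (-0.2906, -0.9568)
∠(n_0, n_1) = 91.40°
δ = |180° − 91.40°| = 88.60°
88.60° > 2α = 77.32°  →  invalid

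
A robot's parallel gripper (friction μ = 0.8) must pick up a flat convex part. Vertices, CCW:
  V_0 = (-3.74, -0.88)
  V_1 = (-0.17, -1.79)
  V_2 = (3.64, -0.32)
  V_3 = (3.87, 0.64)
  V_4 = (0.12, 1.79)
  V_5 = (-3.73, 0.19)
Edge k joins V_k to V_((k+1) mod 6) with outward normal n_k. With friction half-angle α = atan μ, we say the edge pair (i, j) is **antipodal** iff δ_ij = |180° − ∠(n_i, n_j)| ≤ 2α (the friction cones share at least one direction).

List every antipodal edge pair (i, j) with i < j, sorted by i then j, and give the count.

α = atan 0.8 = 38.66°;  2α = 77.32°
n_0 = (-0.2470, -0.9690)
n_1 = (+0.3600, -0.9330)
n_2 = (+0.9725, -0.2330)
n_3 = (+0.2932, +0.9561)
n_4 = (-0.3838, +0.9234)
n_5 = (-1.0000, +0.0093)
  (0,1): δ = 144.60°  ·
  (0,2): δ = 89.17°  ·
  (0,3): δ = 2.75°  ✓
  (0,4): δ = 36.87°  ✓
  (0,5): δ = 103.76°  ·
  (1,2): δ = 124.57°  ·
  (1,3): δ = 38.15°  ✓
  (1,4): δ = 1.47°  ✓
  (1,5): δ = 68.37°  ✓
  (2,3): δ = 93.58°  ·
  (2,4): δ = 53.96°  ✓
  (2,5): δ = 12.94°  ✓
  (3,4): δ = 140.38°  ·
  (3,5): δ = 73.49°  ✓
  (4,5): δ = 113.10°  ·
antipodal pairs: 8

count = 8; pairs: (0,3), (0,4), (1,3), (1,4), (1,5), (2,4), (2,5), (3,5)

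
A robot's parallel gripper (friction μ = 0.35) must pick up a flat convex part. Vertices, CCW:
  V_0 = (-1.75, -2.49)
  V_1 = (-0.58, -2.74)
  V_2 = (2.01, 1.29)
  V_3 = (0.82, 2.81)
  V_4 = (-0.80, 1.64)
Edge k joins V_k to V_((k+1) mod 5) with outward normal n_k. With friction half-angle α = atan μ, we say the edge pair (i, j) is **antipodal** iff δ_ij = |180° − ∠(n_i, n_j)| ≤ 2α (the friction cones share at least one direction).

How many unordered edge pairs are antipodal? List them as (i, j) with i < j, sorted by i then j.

count = 2; pairs: (1,3), (1,4)

α = atan 0.35 = 19.29°;  2α = 38.58°
n_0 = (-0.2090, -0.9779)
n_1 = (+0.8412, -0.5407)
n_2 = (+0.7874, +0.6164)
n_3 = (-0.5855, +0.8107)
n_4 = (-0.9746, +0.2242)
  (0,1): δ = 110.67°  ·
  (0,2): δ = 39.88°  ·
  (0,3): δ = 47.90°  ·
  (0,4): δ = 89.11°  ·
  (1,2): δ = 109.21°  ·
  (1,3): δ = 21.43°  ✓
  (1,4): δ = 19.77°  ✓
  (2,3): δ = 92.22°  ·
  (2,4): δ = 51.01°  ·
  (3,4): δ = 138.79°  ·
antipodal pairs: 2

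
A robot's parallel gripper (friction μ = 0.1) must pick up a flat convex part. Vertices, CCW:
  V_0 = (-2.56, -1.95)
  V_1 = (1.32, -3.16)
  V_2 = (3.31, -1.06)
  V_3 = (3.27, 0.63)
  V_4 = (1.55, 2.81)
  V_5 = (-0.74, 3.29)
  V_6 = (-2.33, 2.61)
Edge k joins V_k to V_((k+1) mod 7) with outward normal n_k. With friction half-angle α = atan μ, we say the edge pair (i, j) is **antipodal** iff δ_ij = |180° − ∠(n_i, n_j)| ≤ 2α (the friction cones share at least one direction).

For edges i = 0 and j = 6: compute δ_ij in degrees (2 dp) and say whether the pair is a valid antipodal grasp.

α = atan 0.1 = 5.71°;  2α = 11.42°
edge 0: e_0 = (+3.88, -1.21);  n_0 = (-0.2977, -0.9547)
edge 6: e_6 = (-0.23, -4.56);  n_6 = (-0.9987, +0.0504)
∠(n_0, n_6) = 75.57°
δ = |180° − 75.57°| = 104.43°
104.43° > 2α = 11.42°  →  invalid

δ = 104.43°, invalid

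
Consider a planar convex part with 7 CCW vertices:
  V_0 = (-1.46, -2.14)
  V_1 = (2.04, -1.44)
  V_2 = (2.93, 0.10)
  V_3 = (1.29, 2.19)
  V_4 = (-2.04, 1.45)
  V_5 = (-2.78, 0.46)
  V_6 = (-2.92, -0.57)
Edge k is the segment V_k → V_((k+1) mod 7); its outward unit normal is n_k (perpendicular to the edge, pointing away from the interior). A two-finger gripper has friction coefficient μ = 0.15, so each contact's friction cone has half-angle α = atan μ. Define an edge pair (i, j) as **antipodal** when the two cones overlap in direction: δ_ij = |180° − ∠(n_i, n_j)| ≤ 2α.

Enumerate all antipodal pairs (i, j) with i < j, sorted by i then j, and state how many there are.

α = atan 0.15 = 8.53°;  2α = 17.06°
n_0 = (+0.1961, -0.9806)
n_1 = (+0.8658, -0.5004)
n_2 = (+0.7867, +0.6173)
n_3 = (-0.2169, +0.9762)
n_4 = (-0.8010, +0.5987)
n_5 = (-0.9909, +0.1347)
n_6 = (-0.7323, -0.6810)
  (0,1): δ = 131.33°  ·
  (0,2): δ = 63.19°  ·
  (0,3): δ = 1.22°  ✓
  (0,4): δ = 41.91°  ·
  (0,5): δ = 70.95°  ·
  (0,6): δ = 121.61°  ·
  (1,2): δ = 111.85°  ·
  (1,3): δ = 47.45°  ·
  (1,4): δ = 6.75°  ✓
  (1,5): δ = 22.28°  ·
  (1,6): δ = 72.95°  ·
  (2,3): δ = 115.59°  ·
  (2,4): δ = 74.90°  ·
  (2,5): δ = 45.86°  ·
  (2,6): δ = 4.80°  ✓
  (3,4): δ = 139.31°  ·
  (3,5): δ = 110.27°  ·
  (3,6): δ = 59.61°  ·
  (4,5): δ = 150.96°  ·
  (4,6): δ = 100.30°  ·
  (5,6): δ = 129.34°  ·
antipodal pairs: 3

count = 3; pairs: (0,3), (1,4), (2,6)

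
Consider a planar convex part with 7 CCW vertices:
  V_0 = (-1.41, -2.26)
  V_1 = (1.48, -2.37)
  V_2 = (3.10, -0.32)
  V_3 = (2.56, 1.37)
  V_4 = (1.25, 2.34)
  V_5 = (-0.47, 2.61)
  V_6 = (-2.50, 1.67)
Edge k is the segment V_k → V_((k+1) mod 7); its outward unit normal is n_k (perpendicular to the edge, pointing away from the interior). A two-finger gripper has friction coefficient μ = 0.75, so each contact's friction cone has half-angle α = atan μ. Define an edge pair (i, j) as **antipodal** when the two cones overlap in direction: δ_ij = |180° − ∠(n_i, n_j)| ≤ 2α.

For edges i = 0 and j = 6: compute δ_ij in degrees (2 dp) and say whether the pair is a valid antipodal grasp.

α = atan 0.75 = 36.87°;  2α = 73.74°
edge 0: e_0 = (+2.89, -0.11);  n_0 = (-0.0380, -0.9993)
edge 6: e_6 = (+1.09, -3.93);  n_6 = (-0.9636, -0.2673)
∠(n_0, n_6) = 72.32°
δ = |180° − 72.32°| = 107.68°
107.68° > 2α = 73.74°  →  invalid

δ = 107.68°, invalid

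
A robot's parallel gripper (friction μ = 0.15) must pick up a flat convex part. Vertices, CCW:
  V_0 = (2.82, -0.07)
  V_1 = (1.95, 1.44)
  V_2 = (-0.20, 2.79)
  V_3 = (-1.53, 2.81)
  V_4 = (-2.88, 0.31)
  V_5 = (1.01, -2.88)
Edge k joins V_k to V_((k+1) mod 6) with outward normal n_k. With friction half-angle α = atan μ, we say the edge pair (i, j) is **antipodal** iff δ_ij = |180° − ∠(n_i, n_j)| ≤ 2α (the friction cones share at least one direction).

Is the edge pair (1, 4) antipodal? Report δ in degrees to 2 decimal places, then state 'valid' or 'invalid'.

α = atan 0.15 = 8.53°;  2α = 17.06°
edge 1: e_1 = (-2.15, +1.35);  n_1 = (+0.5318, +0.8469)
edge 4: e_4 = (+3.89, -3.19);  n_4 = (-0.6341, -0.7732)
∠(n_1, n_4) = 172.77°
δ = |180° − 172.77°| = 7.23°
7.23° ≤ 2α = 17.06°  →  valid

δ = 7.23°, valid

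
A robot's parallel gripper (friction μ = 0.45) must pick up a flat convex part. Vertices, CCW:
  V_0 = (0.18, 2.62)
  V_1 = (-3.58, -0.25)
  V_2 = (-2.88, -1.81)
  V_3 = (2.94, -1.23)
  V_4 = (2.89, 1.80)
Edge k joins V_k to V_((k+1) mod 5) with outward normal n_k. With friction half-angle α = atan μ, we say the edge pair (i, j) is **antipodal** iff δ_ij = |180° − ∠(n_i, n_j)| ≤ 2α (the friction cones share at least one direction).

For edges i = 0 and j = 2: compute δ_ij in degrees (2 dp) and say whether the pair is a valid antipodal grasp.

δ = 31.66°, valid

α = atan 0.45 = 24.23°;  2α = 48.46°
edge 0: e_0 = (-3.76, -2.87);  n_0 = (-0.6067, +0.7949)
edge 2: e_2 = (+5.82, +0.58);  n_2 = (+0.0992, -0.9951)
∠(n_0, n_2) = 148.34°
δ = |180° − 148.34°| = 31.66°
31.66° ≤ 2α = 48.46°  →  valid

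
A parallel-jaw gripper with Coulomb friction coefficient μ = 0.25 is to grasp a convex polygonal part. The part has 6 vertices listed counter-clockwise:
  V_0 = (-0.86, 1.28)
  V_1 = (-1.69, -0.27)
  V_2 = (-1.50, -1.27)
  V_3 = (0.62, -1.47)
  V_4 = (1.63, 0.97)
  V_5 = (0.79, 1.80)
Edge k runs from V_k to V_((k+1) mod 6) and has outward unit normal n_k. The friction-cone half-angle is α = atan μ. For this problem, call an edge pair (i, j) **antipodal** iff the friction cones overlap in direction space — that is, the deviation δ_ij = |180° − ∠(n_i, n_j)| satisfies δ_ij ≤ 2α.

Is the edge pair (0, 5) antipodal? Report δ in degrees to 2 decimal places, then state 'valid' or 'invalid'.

δ = 135.66°, invalid

α = atan 0.25 = 14.04°;  2α = 28.07°
edge 0: e_0 = (-0.83, -1.55);  n_0 = (-0.8816, +0.4721)
edge 5: e_5 = (-1.65, -0.52);  n_5 = (-0.3006, +0.9538)
∠(n_0, n_5) = 44.34°
δ = |180° − 44.34°| = 135.66°
135.66° > 2α = 28.07°  →  invalid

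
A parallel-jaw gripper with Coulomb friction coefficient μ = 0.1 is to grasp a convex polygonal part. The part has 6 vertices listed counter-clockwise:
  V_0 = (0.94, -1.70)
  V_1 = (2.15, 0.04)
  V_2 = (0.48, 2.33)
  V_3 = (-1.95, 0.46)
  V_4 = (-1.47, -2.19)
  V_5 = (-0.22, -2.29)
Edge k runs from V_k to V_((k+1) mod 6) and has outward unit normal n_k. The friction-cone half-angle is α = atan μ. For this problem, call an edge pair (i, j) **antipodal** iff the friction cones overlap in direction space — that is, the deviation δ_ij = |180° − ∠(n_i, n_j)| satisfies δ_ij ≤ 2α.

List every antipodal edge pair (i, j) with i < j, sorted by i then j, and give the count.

α = atan 0.1 = 5.71°;  2α = 11.42°
n_0 = (+0.8210, -0.5709)
n_1 = (+0.8080, +0.5892)
n_2 = (-0.6099, +0.7925)
n_3 = (-0.9840, -0.1782)
n_4 = (-0.0797, -0.9968)
n_5 = (+0.4534, -0.8913)
  (0,1): δ = 109.08°  ·
  (0,2): δ = 17.61°  ·
  (0,3): δ = 45.08°  ·
  (0,4): δ = 120.24°  ·
  (0,5): δ = 151.77°  ·
  (1,2): δ = 88.52°  ·
  (1,3): δ = 25.83°  ·
  (1,4): δ = 49.32°  ·
  (1,5): δ = 80.86°  ·
  (2,3): δ = 117.31°  ·
  (2,4): δ = 42.15°  ·
  (2,5): δ = 10.62°  ✓
  (3,4): δ = 104.84°  ·
  (3,5): δ = 73.31°  ·
  (4,5): δ = 148.47°  ·
antipodal pairs: 1

count = 1; pairs: (2,5)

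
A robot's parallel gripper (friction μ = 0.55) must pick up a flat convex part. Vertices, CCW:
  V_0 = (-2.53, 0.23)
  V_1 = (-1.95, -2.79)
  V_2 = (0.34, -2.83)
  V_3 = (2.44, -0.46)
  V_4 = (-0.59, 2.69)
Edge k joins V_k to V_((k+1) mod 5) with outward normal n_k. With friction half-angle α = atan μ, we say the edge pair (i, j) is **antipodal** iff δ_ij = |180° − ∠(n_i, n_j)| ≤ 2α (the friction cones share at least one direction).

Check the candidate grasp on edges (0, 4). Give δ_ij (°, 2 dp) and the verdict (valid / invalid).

α = atan 0.55 = 28.81°;  2α = 57.62°
edge 0: e_0 = (+0.58, -3.02);  n_0 = (-0.9821, -0.1886)
edge 4: e_4 = (-1.94, -2.46);  n_4 = (-0.7852, +0.6192)
∠(n_0, n_4) = 49.13°
δ = |180° − 49.13°| = 130.87°
130.87° > 2α = 57.62°  →  invalid

δ = 130.87°, invalid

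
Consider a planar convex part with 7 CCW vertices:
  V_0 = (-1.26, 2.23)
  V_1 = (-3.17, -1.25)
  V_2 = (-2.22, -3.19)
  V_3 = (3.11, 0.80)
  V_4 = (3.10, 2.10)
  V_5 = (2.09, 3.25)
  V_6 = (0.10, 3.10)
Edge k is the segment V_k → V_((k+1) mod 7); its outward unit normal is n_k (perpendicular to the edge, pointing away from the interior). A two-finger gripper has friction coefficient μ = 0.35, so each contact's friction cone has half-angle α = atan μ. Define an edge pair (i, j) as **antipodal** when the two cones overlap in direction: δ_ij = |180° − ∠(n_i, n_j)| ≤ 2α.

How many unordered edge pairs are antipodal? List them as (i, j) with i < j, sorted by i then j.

α = atan 0.35 = 19.29°;  2α = 38.58°
n_0 = (-0.8766, +0.4811)
n_1 = (-0.8981, -0.4398)
n_2 = (+0.5993, -0.8005)
n_3 = (+1.0000, +0.0077)
n_4 = (+0.7514, +0.6599)
n_5 = (-0.0752, +0.9972)
n_6 = (-0.5389, +0.8424)
  (0,1): δ = 125.15°  ·
  (0,2): δ = 24.42°  ✓
  (0,3): δ = 29.20°  ✓
  (0,4): δ = 70.05°  ·
  (0,5): δ = 123.07°  ·
  (0,6): δ = 151.37°  ·
  (1,2): δ = 79.27°  ·
  (1,3): δ = 25.65°  ✓
  (1,4): δ = 15.20°  ✓
  (1,5): δ = 68.22°  ·
  (1,6): δ = 96.52°  ·
  (2,3): δ = 126.38°  ·
  (2,4): δ = 85.53°  ·
  (2,5): δ = 32.51°  ✓
  (2,6): δ = 4.21°  ✓
  (3,4): δ = 139.15°  ·
  (3,5): δ = 86.13°  ·
  (3,6): δ = 57.83°  ·
  (4,5): δ = 126.98°  ·
  (4,6): δ = 98.68°  ·
  (5,6): δ = 151.70°  ·
antipodal pairs: 6

count = 6; pairs: (0,2), (0,3), (1,3), (1,4), (2,5), (2,6)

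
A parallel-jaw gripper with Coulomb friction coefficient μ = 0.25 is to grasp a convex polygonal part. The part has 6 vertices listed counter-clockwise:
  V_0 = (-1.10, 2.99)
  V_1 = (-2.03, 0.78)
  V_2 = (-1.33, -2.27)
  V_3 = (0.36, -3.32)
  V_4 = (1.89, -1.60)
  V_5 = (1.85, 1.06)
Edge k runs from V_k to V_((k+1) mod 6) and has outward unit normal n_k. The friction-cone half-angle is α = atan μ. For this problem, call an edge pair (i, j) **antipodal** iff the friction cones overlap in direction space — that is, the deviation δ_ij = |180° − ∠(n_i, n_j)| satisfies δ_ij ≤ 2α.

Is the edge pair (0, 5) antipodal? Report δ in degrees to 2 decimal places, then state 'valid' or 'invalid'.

α = atan 0.25 = 14.04°;  2α = 28.07°
edge 0: e_0 = (-0.93, -2.21);  n_0 = (-0.9217, +0.3879)
edge 5: e_5 = (-2.95, +1.93);  n_5 = (+0.5475, +0.8368)
∠(n_0, n_5) = 100.37°
δ = |180° − 100.37°| = 79.63°
79.63° > 2α = 28.07°  →  invalid

δ = 79.63°, invalid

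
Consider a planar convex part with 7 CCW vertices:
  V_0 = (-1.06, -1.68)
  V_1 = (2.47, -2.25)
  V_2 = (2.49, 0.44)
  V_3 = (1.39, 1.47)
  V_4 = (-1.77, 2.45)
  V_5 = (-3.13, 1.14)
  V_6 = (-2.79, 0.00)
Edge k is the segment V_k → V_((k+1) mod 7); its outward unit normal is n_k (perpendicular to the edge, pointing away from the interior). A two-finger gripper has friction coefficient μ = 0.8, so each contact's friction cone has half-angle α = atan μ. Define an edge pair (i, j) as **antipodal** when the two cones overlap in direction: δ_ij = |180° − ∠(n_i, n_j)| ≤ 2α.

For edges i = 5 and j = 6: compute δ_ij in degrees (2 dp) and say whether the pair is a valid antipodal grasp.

δ = 150.77°, invalid

α = atan 0.8 = 38.66°;  2α = 77.32°
edge 5: e_5 = (+0.34, -1.14);  n_5 = (-0.9583, -0.2858)
edge 6: e_6 = (+1.73, -1.68);  n_6 = (-0.6967, -0.7174)
∠(n_5, n_6) = 29.23°
δ = |180° − 29.23°| = 150.77°
150.77° > 2α = 77.32°  →  invalid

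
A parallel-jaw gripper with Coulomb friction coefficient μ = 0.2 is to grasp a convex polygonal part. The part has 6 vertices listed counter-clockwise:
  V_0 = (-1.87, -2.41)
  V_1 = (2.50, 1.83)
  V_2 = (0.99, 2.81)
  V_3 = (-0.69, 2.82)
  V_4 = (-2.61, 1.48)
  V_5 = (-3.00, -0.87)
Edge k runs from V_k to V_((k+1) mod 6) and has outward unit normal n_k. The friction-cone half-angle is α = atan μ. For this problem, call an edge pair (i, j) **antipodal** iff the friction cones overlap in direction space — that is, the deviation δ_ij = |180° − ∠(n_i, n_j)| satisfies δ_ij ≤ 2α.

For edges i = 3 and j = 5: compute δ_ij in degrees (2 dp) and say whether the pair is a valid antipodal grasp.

δ = 88.64°, invalid

α = atan 0.2 = 11.31°;  2α = 22.62°
edge 3: e_3 = (-1.92, -1.34);  n_3 = (-0.5723, +0.8200)
edge 5: e_5 = (+1.13, -1.54);  n_5 = (-0.8062, -0.5916)
∠(n_3, n_5) = 91.36°
δ = |180° − 91.36°| = 88.64°
88.64° > 2α = 22.62°  →  invalid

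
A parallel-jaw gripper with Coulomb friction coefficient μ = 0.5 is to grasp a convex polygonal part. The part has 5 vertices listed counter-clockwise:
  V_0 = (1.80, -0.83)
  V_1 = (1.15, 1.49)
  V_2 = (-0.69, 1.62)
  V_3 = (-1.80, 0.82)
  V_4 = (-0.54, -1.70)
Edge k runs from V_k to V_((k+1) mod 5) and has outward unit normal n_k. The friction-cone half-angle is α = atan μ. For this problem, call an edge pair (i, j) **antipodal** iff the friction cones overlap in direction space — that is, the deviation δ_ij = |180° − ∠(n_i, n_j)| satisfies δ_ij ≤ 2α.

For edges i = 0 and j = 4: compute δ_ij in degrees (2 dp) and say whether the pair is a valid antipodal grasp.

δ = 94.74°, invalid

α = atan 0.5 = 26.57°;  2α = 53.13°
edge 0: e_0 = (-0.65, +2.32);  n_0 = (+0.9629, +0.2698)
edge 4: e_4 = (+2.34, +0.87);  n_4 = (+0.3485, -0.9373)
∠(n_0, n_4) = 85.26°
δ = |180° − 85.26°| = 94.74°
94.74° > 2α = 53.13°  →  invalid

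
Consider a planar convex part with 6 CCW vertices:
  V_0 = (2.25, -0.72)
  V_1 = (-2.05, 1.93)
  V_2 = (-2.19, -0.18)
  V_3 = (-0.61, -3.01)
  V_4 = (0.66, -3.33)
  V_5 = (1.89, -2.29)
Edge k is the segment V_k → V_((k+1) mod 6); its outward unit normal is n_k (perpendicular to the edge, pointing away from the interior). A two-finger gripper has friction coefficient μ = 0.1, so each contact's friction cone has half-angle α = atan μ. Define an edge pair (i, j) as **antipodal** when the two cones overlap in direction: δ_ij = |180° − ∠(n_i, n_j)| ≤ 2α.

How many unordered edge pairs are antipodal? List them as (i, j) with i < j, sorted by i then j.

count = 1; pairs: (1,5)

α = atan 0.1 = 5.71°;  2α = 11.42°
n_0 = (+0.5246, +0.8513)
n_1 = (-0.9978, +0.0662)
n_2 = (-0.8731, -0.4875)
n_3 = (-0.2443, -0.9697)
n_4 = (+0.6457, -0.7636)
n_5 = (+0.9747, -0.2235)
  (0,1): δ = 62.15°  ·
  (0,2): δ = 29.18°  ·
  (0,3): δ = 17.50°  ·
  (0,4): δ = 71.86°  ·
  (0,5): δ = 108.73°  ·
  (1,2): δ = 147.03°  ·
  (1,3): δ = 100.35°  ·
  (1,4): δ = 45.99°  ·
  (1,5): δ = 9.12°  ✓
  (2,3): δ = 133.32°  ·
  (2,4): δ = 78.96°  ·
  (2,5): δ = 42.09°  ·
  (3,4): δ = 125.64°  ·
  (3,5): δ = 88.77°  ·
  (4,5): δ = 143.13°  ·
antipodal pairs: 1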